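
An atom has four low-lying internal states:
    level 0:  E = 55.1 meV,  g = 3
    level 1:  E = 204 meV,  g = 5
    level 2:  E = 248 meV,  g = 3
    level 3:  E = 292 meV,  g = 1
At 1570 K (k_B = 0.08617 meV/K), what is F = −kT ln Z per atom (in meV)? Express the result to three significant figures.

-177 meV

k_BT = 0.08617 × 1570 K = 135.29 meV.
Eᵢ/kT = 0.40727, 1.5079, 1.8331, 2.1583.
Z = Σ gᵢe^(−Eᵢ/kT) = 3·e^(−0.40727) + 5·e^(−1.5079) + 3·e^(−1.8331) + 1·e^(−2.1583) = 1.9964 + 1.1069 + 0.47975 + 0.11552 = 3.6986.
F = −kT ln Z = −135.29 × ln(3.6986) = −135.29 × 1.3080 = -177 meV.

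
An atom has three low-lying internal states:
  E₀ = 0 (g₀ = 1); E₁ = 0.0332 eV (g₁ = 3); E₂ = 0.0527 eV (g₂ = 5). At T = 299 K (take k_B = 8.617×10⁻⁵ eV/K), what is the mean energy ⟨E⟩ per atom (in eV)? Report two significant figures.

k_BT = 8.617×10⁻⁵ × 299 K = 0.02576 eV.
Eᵢ/kT = 0, 1.289, 2.046.
Z = Σ gᵢe^(−Eᵢ/kT) = 1·e^(−0) + 3·e^(−1.289) + 5·e^(−2.046) = 1.000 + 0.8266 + 0.6463 = 2.473.
⟨E⟩ = Σ Eᵢ gᵢe^(−Eᵢ/kT) / Z = (0·1.000 + 0.0332·0.8266 + 0.0527·0.6463) / 2.473 = 0.025 eV.

0.025 eV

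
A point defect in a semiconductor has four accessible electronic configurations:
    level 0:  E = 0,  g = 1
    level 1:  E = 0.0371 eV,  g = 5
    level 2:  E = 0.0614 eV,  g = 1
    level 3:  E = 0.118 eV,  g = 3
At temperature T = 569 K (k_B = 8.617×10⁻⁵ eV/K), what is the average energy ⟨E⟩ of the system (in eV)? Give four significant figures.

k_BT = 8.617×10⁻⁵ × 569 K = 0.0490307 eV.
Eᵢ/kT = 0, 0.756669, 1.25228, 2.40666.
Z = Σ gᵢe^(−Eᵢ/kT) = 1·e^(−0) + 5·e^(−0.756669) + 1·e^(−1.25228) + 3·e^(−2.40666) = 1.00000 + 2.34613 + 0.285852 + 0.270347 = 3.90233.
⟨E⟩ = Σ Eᵢ gᵢe^(−Eᵢ/kT) / Z = (0·1.00000 + 0.0371·2.34613 + 0.0614·0.285852 + 0.118·0.270347) / 3.90233 = 0.03498 eV.

0.03498 eV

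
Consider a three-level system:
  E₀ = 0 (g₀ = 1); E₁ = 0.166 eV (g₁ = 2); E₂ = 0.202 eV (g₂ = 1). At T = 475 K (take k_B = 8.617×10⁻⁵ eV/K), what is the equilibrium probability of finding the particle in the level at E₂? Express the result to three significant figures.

k_BT = 8.617×10⁻⁵ × 475 K = 0.040931 eV.
Eᵢ/kT = 0, 4.0556, 4.9351.
Z = Σ gᵢe^(−Eᵢ/kT) = 1·e^(−0) + 2·e^(−4.0556) + 1·e^(−4.9351) = 1.0000 + 0.034650 + 0.0071897 = 1.0418.
P₂ = g₂ e^(−E₂/kT) / Z = 0.0071897/1.0418 = 0.00690.

0.00690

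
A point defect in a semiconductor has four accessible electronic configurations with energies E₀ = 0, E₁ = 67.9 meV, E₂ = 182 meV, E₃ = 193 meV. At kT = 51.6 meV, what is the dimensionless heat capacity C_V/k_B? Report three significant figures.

Eᵢ/kT = 0, 1.3159, 3.5271, 3.7403.
Z = Σ e^(−Eᵢ/kT) = e^(−0) + e^(−1.3159) + e^(−3.5271) + e^(−3.7403) = 1.0000 + 0.26823 + 0.029390 + 0.023747 = 1.3214.
⟨E⟩ = 21.299 meV, ⟨E²⟩ = 2342.0 meV².
C_V/k_B = (⟨E²⟩ − ⟨E⟩²)/(kT)² = (2342.0 − 453.65)/2662.6 = 0.709.

0.709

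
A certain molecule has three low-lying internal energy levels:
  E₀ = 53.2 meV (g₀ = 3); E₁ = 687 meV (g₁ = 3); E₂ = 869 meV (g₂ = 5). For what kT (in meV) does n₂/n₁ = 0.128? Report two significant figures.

71 meV

n₂/n₁ = (g₂/g₁) exp[−(E₂−E₁)/kT] = 0.128.
⇒ (E₂−E₁)/kT = ln((5/3)/0.128) = ln(13.02) = 2.566.
kT = 182 meV / 2.566 = 71 meV.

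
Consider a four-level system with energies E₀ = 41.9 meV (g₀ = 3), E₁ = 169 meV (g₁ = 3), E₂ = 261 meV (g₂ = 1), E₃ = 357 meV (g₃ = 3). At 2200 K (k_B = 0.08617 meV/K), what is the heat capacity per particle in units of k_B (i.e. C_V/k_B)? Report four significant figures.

0.3088

k_BT = 0.08617 × 2200 K = 189.574 meV.
Eᵢ/kT = 0.221022, 0.891472, 1.37677, 1.88317.
Z = Σ gᵢe^(−Eᵢ/kT) = 3·e^(−0.221022) + 3·e^(−0.891472) + 1·e^(−1.37677) + 3·e^(−1.88317) = 2.40510 + 1.23016 + 0.252392 + 0.456321 = 4.34397.
⟨E⟩ = 123.724 meV, ⟨E²⟩ = 26406.2 meV².
C_V/k_B = (⟨E²⟩ − ⟨E⟩²)/(kT)² = (26406.2 − 15307.6)/35938.3 = 0.3088.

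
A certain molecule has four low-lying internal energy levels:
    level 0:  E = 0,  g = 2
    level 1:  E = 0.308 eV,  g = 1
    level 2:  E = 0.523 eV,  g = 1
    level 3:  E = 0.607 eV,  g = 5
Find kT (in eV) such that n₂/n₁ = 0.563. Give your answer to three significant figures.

n₂/n₁ = (g₂/g₁) exp[−(E₂−E₁)/kT] = 0.563.
⇒ (E₂−E₁)/kT = ln((1/1)/0.563) = ln(1.7762) = 0.57448.
kT = 0.215 eV / 0.57448 = 0.374 eV.

0.374 eV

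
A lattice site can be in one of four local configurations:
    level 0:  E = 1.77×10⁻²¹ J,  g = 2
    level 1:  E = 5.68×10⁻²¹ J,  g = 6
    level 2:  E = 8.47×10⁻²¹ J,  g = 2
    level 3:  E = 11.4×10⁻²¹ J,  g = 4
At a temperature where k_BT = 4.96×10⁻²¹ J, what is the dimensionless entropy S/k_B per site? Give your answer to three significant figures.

Eᵢ/kT = 0.35685, 1.1452, 1.7077, 2.2984.
Z = Σ gᵢe^(−Eᵢ/kT) = 2·e^(−0.35685) + 6·e^(−1.1452) + 2·e^(−1.7077) + 4·e^(−2.2984) = 1.3998 + 1.9090 + 0.36256 + 0.40168 = 4.0730.
⟨E⟩ = Σ EᵢPᵢ = 5.1487 ×10⁻²¹ J.
S/k_B = ln Z + ⟨E⟩/kT = ln(4.0730) + 5.1487/4.96 = 1.4044 + 1.0380 = 2.44.

2.44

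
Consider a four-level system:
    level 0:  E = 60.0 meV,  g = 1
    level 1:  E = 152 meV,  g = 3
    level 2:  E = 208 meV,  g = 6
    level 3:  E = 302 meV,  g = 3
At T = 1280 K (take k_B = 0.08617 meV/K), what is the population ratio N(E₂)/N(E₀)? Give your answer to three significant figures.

1.57

k_BT = 0.08617 × 1280 K = 110.30 meV.
n₂/n₀ = (g₂/g₀) exp[−(E₂−E₀)/kT] = (6/1) × exp(−(148.0 meV)/(110.30 meV)) = (6/1) × exp(-1.3418) = 1.57.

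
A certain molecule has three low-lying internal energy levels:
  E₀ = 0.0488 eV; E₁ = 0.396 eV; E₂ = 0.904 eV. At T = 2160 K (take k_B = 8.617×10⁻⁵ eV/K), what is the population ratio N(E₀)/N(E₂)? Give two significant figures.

k_BT = 8.617×10⁻⁵ × 2160 K = 0.1861 eV.
n₀/n₂ = exp[−(E₀−E₂)/kT] = exp(−(-0.8552 eV)/(0.1861 eV)) = exp(4.595) = 99.

99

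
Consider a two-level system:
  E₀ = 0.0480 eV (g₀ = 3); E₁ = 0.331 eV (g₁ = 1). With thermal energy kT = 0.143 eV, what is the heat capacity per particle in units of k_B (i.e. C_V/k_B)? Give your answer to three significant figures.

Eᵢ/kT = 0.33566, 2.3147.
Z = Σ gᵢe^(−Eᵢ/kT) = 3·e^(−0.33566) + 1·e^(−2.3147) = 2.1446 + 0.098796 = 2.2434.
⟨E⟩ = 0.060463 eV, ⟨E²⟩ = 0.0070274 eV².
C_V/k_B = (⟨E²⟩ − ⟨E⟩²)/(kT)² = (0.0070274 − 0.0036558)/0.020449 = 0.165.

0.165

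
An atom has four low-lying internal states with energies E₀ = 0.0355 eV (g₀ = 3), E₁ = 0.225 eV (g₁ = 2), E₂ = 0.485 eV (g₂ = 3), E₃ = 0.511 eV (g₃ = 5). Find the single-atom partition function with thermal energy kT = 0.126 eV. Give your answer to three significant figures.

Z = 2.75

Eᵢ/kT = 0.28175, 1.7857, 3.8492, 4.0556.
Z = Σ gᵢe^(−Eᵢ/kT) = 3·e^(−0.28175) + 2·e^(−1.7857) + 3·e^(−3.8492) + 5·e^(−4.0556) = 2.2634 + 0.33536 + 0.063890 + 0.086625 = 2.7493.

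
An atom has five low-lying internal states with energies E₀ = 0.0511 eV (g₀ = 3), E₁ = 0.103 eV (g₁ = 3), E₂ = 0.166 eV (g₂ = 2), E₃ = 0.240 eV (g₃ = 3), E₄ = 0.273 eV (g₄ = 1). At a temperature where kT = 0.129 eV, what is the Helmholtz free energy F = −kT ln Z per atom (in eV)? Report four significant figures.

-0.1943 eV

Eᵢ/kT = 0.396124, 0.798450, 1.28682, 1.86047, 2.11628.
Z = Σ gᵢe^(−Eᵢ/kT) = 3·e^(−0.396124) + 3·e^(−0.798450) + 2·e^(−1.28682) + 3·e^(−1.86047) + 1·e^(−2.11628) = 2.01877 + 1.35008 + 0.552295 + 0.466798 + 0.120479 = 4.50842.
F = −kT ln Z = −0.129 × ln(4.50842) = −0.129 × 1.50595 = -0.1943 eV.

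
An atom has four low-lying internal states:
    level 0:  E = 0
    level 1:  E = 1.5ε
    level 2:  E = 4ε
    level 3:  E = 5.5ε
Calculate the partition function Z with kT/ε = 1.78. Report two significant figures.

Z = 1.6

Eᵢ/kT = 0, 0.8427, 2.247, 3.090.
Z = Σ e^(−Eᵢ/kT) = e^(−0) + e^(−0.8427) + e^(−2.247) + e^(−3.090) = 1.000 + 0.4305 + 0.1057 + 0.04550 = 1.582.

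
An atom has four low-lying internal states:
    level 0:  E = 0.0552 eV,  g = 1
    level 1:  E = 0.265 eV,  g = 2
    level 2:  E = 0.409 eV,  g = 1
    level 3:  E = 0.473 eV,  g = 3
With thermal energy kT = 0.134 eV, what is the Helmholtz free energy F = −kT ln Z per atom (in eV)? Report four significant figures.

-0.009609 eV

Eᵢ/kT = 0.411940, 1.97761, 3.05224, 3.52985.
Z = Σ gᵢe^(−Eᵢ/kT) = 1·e^(−0.411940) + 2·e^(−1.97761) + 1·e^(−3.05224) + 3·e^(−3.52985) = 0.662364 + 0.276799 + 0.0472530 + 0.0879279 = 1.07434.
F = −kT ln Z = −0.134 × ln(1.07434) = −0.134 × 0.0717065 = -0.009609 eV.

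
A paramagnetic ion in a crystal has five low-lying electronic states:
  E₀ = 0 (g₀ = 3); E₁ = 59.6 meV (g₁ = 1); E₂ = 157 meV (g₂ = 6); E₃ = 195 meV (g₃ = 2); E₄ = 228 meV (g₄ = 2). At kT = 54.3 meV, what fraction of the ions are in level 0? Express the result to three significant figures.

0.800

Eᵢ/kT = 0, 1.0976, 2.8913, 3.5912, 4.1989.
Z = Σ gᵢe^(−Eᵢ/kT) = 3·e^(−0) + 1·e^(−1.0976) + 6·e^(−2.8913) + 2·e^(−3.5912) + 2·e^(−4.1989) = 3.0000 + 0.33367 + 0.33302 + 0.055130 + 0.030024 = 3.7518.
P₀ = g₀ e^(−E₀/kT) / Z = 3.0000/3.7518 = 0.800.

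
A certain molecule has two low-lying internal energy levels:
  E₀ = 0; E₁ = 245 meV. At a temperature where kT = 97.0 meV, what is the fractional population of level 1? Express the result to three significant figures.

0.0741

Eᵢ/kT = 0, 2.5258.
Z = Σ e^(−Eᵢ/kT) = e^(−0) + e^(−2.5258) = 1.0000 + 0.079994 = 1.0800.
P₁ = e^(−E₁/kT) / Z = 0.079994/1.0800 = 0.0741.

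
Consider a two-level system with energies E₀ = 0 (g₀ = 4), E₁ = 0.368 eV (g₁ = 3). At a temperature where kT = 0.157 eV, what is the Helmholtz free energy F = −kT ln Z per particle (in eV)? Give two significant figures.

Eᵢ/kT = 0, 2.344.
Z = Σ gᵢe^(−Eᵢ/kT) = 4·e^(−0) + 3·e^(−2.344) = 4.000 + 0.2878 = 4.288.
F = −kT ln Z = −0.157 × ln(4.288) = −0.157 × 1.456 = -0.23 eV.

-0.23 eV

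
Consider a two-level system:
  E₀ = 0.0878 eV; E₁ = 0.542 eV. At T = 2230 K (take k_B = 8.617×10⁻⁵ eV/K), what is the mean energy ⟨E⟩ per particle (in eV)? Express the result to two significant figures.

0.13 eV

k_BT = 8.617×10⁻⁵ × 2230 K = 0.1922 eV.
Eᵢ/kT = 0.4568, 2.820.
Z = Σ e^(−Eᵢ/kT) = e^(−0.4568) + e^(−2.820) = 0.6333 + 0.05961 = 0.6929.
⟨E⟩ = Σ Eᵢ e^(−Eᵢ/kT) / Z = (0.0878·0.6333 + 0.542·0.05961) / 0.6929 = 0.13 eV.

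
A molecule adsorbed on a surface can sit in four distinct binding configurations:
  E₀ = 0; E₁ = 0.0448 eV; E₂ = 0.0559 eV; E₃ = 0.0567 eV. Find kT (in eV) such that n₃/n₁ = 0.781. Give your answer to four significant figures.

0.04814 eV

n₃/n₁ = exp[−(E₃−E₁)/kT] = 0.781.
⇒ (E₃−E₁)/kT = ln(1/0.781) = ln(1.28041) = 0.247180.
kT = 0.0119 eV / 0.247180 = 0.04814 eV.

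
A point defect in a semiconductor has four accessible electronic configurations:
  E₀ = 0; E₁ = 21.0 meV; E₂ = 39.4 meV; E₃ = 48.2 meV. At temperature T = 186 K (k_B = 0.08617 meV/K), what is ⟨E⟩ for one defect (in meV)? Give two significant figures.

8.1 meV

k_BT = 0.08617 × 186 K = 16.03 meV.
Eᵢ/kT = 0, 1.310, 2.458, 3.007.
Z = Σ e^(−Eᵢ/kT) = e^(−0) + e^(−1.310) + e^(−2.458) + e^(−3.007) = 1.000 + 0.2698 + 0.08561 + 0.04944 = 1.405.
⟨E⟩ = Σ Eᵢ e^(−Eᵢ/kT) / Z = (0·1.000 + 21.0·0.2698 + 39.4·0.08561 + 48.2·0.04944) / 1.405 = 8.1 meV.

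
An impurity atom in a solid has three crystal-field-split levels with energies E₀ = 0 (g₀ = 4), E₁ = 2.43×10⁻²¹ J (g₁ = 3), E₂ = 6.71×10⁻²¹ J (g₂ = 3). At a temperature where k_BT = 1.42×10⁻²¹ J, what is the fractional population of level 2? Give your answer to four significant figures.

0.005823

Eᵢ/kT = 0, 1.71127, 4.72535.
Z = Σ gᵢe^(−Eᵢ/kT) = 4·e^(−0) + 3·e^(−1.71127) + 3·e^(−4.72535) = 4.00000 + 0.541909 + 0.0266028 = 4.56851.
P₂ = g₂ e^(−E₂/kT) / Z = 0.0266028/4.56851 = 0.005823.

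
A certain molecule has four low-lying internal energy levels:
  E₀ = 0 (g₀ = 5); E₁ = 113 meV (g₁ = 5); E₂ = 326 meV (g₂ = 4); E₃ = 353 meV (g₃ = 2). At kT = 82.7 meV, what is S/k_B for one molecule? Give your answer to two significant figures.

2.2

Eᵢ/kT = 0, 1.366, 3.942, 4.268.
Z = Σ gᵢe^(−Eᵢ/kT) = 5·e^(−0) + 5·e^(−1.366) + 4·e^(−3.942) + 2·e^(−4.268) = 5.000 + 1.276 + 0.07764 + 0.02802 = 6.382.
⟨E⟩ = Σ EᵢPᵢ = 28.11 meV.
S/k_B = ln Z + ⟨E⟩/kT = ln(6.382) + 28.11/82.7 = 1.853 + 0.3399 = 2.2.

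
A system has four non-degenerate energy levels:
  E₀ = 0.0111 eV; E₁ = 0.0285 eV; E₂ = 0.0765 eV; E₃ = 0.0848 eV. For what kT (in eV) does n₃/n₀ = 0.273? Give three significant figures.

n₃/n₀ = exp[−(E₃−E₀)/kT] = 0.273.
⇒ (E₃−E₀)/kT = ln(1/0.273) = ln(3.6630) = 1.2983.
kT = 0.0737 eV / 1.2983 = 0.0568 eV.

0.0568 eV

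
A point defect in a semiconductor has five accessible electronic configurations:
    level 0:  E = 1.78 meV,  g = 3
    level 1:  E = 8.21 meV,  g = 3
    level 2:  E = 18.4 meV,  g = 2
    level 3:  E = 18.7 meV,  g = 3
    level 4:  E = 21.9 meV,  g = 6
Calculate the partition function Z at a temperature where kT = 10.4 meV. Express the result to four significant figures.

Z = 5.459

Eᵢ/kT = 0.171154, 0.789423, 1.76923, 1.79808, 2.10577.
Z = Σ gᵢe^(−Eᵢ/kT) = 3·e^(−0.171154) + 3·e^(−0.789423) + 2·e^(−1.76923) + 3·e^(−1.79808) + 6·e^(−2.10577) = 2.52808 + 1.36232 + 0.340928 + 0.496850 + 0.730511 = 5.45869.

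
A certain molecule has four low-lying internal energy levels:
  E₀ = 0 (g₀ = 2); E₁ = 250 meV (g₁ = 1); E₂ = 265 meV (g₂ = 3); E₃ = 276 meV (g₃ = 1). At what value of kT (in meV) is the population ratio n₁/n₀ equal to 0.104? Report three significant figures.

n₁/n₀ = (g₁/g₀) exp[−(E₁−E₀)/kT] = 0.104.
⇒ (E₁−E₀)/kT = ln((1/2)/0.104) = ln(4.8077) = 1.5702.
kT = 250 meV / 1.5702 = 159 meV.

159 meV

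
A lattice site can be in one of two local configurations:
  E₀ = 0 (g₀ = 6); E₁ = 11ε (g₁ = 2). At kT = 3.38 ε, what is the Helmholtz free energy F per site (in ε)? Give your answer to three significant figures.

Eᵢ/kT = 0, 3.2544.
Z = Σ gᵢe^(−Eᵢ/kT) = 6·e^(−0) + 2·e^(−3.2544) = 6.0000 + 0.077208 = 6.0772.
F = −kT ln Z = −3.38 × ln(6.0772) = −3.38 × 1.8045 = -6.10 ε.

-6.10 ε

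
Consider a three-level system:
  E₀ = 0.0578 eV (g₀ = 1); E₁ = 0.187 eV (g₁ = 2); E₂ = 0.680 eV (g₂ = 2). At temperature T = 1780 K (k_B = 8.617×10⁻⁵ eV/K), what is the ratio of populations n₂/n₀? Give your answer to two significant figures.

k_BT = 8.617×10⁻⁵ × 1780 K = 0.1534 eV.
n₂/n₀ = (g₂/g₀) exp[−(E₂−E₀)/kT] = (2/1) × exp(−(0.6222 eV)/(0.1534 eV)) = (2/1) × exp(-4.056) = 0.035.

0.035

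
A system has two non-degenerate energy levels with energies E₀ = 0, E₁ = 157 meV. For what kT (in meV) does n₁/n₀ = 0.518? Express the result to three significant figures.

239 meV

n₁/n₀ = exp[−(E₁−E₀)/kT] = 0.518.
⇒ (E₁−E₀)/kT = ln(1/0.518) = ln(1.9305) = 0.65778.
kT = 157 meV / 0.65778 = 239 meV.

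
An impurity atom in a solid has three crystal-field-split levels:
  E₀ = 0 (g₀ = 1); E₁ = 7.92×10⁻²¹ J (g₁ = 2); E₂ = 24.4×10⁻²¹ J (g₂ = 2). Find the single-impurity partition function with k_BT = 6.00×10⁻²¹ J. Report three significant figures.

Eᵢ/kT = 0, 1.3200, 4.0667.
Z = Σ gᵢe^(−Eᵢ/kT) = 1·e^(−0) + 2·e^(−1.3200) + 2·e^(−4.0667) = 1.0000 + 0.53427 + 0.034268 = 1.5685.

Z = 1.57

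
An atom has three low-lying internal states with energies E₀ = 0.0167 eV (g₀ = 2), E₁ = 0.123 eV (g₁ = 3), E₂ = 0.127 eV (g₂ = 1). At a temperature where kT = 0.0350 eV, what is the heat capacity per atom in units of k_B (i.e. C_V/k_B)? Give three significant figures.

Eᵢ/kT = 0.47714, 3.5143, 3.6286.
Z = Σ gᵢe^(−Eᵢ/kT) = 2·e^(−0.47714) + 3·e^(−3.5143) + 1·e^(−3.6286) = 1.2411 + 0.089306 + 0.026553 = 1.3570.
⟨E⟩ = 0.025854 eV, ⟨E²⟩ = 0.0015663 eV².
C_V/k_B = (⟨E²⟩ − ⟨E⟩²)/(kT)² = (0.0015663 − 0.00066843)/0.0012250 = 0.733.

0.733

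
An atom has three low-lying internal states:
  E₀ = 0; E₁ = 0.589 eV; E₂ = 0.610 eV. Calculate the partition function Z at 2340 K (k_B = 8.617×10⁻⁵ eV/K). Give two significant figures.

k_BT = 8.617×10⁻⁵ × 2340 K = 0.2016 eV.
Eᵢ/kT = 0, 2.922, 3.026.
Z = Σ e^(−Eᵢ/kT) = e^(−0) + e^(−2.922) + e^(−3.026) = 1.000 + 0.05383 + 0.04851 = 1.102.

Z = 1.1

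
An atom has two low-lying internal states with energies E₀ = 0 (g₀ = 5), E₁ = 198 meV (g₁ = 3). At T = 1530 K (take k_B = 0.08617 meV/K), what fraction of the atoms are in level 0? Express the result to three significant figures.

k_BT = 0.08617 × 1530 K = 131.84 meV.
Eᵢ/kT = 0, 1.5018.
Z = Σ gᵢe^(−Eᵢ/kT) = 5·e^(−0) + 3·e^(−1.5018) = 5.0000 + 0.66819 = 5.6682.
P₀ = g₀ e^(−E₀/kT) / Z = 5.0000/5.6682 = 0.882.

0.882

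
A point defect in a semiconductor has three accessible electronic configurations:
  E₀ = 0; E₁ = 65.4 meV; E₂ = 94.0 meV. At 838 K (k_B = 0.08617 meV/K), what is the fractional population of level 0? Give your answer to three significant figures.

k_BT = 0.08617 × 838 K = 72.210 meV.
Eᵢ/kT = 0, 0.90569, 1.3018.
Z = Σ e^(−Eᵢ/kT) = e^(−0) + e^(−0.90569) + e^(−1.3018) = 1.0000 + 0.40426 + 0.27204 = 1.6763.
P₀ = e^(−E₀/kT) / Z = 1.0000/1.6763 = 0.597.

0.597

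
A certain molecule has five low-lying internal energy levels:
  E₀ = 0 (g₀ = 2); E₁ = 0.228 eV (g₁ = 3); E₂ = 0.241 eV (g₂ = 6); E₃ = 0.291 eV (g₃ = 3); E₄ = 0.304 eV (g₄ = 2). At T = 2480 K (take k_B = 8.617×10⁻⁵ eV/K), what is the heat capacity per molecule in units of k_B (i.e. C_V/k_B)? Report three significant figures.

0.320

k_BT = 8.617×10⁻⁵ × 2480 K = 0.21370 eV.
Eᵢ/kT = 0, 1.0669, 1.1277, 1.3617, 1.4226.
Z = Σ gᵢe^(−Eᵢ/kT) = 2·e^(−0) + 3·e^(−1.0669) + 6·e^(−1.1277) + 3·e^(−1.3617) + 2·e^(−1.4226) = 2.0000 + 1.0322 + 1.9427 + 0.76867 + 0.48217 = 6.2257.
⟨E⟩ = 0.17248 eV, ⟨E²⟩ = 0.044355 eV².
C_V/k_B = (⟨E²⟩ − ⟨E⟩²)/(kT)² = (0.044355 − 0.029749)/0.045668 = 0.320.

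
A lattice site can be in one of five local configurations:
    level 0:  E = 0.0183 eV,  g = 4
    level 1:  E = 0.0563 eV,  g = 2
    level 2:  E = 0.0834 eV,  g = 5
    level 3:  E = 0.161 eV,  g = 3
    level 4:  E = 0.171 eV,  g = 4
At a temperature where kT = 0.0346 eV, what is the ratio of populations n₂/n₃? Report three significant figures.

15.7

n₂/n₃ = (g₂/g₃) exp[−(E₂−E₃)/kT] = (5/3) × exp(−(-0.0776 eV)/(0.0346 eV)) = (5/3) × exp(2.2428) = 15.7.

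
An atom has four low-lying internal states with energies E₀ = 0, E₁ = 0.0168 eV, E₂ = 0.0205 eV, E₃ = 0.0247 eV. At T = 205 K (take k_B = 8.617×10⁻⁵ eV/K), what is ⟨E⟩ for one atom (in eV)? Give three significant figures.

0.00977 eV

k_BT = 8.617×10⁻⁵ × 205 K = 0.017665 eV.
Eᵢ/kT = 0, 0.95103, 1.1605, 1.3982.
Z = Σ e^(−Eᵢ/kT) = e^(−0) + e^(−0.95103) + e^(−1.1605) + e^(−1.3982) = 1.0000 + 0.38634 + 0.31333 + 0.24704 = 1.9467.
⟨E⟩ = Σ Eᵢ e^(−Eᵢ/kT) / Z = (0·1.0000 + 0.0168·0.38634 + 0.0205·0.31333 + 0.0247·0.24704) / 1.9467 = 0.00977 eV.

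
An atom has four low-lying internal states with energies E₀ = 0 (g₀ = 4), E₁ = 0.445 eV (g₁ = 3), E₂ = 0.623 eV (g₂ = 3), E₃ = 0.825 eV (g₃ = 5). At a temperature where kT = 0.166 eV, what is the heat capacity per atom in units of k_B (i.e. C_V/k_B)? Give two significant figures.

0.72

Eᵢ/kT = 0, 2.681, 3.753, 4.970.
Z = Σ gᵢe^(−Eᵢ/kT) = 4·e^(−0) + 3·e^(−2.681) + 3·e^(−3.753) + 5·e^(−4.970) = 4.000 + 0.2055 + 0.07034 + 0.03472 = 4.311.
⟨E⟩ = 0.03802 eV, ⟨E²⟩ = 0.02125 eV².
C_V/k_B = (⟨E²⟩ − ⟨E⟩²)/(kT)² = (0.02125 − 0.001446)/0.02756 = 0.72.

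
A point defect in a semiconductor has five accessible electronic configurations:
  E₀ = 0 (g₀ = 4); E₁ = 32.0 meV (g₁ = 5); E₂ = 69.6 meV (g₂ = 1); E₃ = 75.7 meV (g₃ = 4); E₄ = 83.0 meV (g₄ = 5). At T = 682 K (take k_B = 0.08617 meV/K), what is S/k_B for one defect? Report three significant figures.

k_BT = 0.08617 × 682 K = 58.768 meV.
Eᵢ/kT = 0, 0.54451, 1.1843, 1.2881, 1.4123.
Z = Σ gᵢe^(−Eᵢ/kT) = 4·e^(−0) + 5·e^(−0.54451) + 1·e^(−1.1843) + 4·e^(−1.2881) + 5·e^(−1.4123) = 4.0000 + 2.9006 + 0.30596 + 1.1032 + 1.2179 = 9.5277.
⟨E⟩ = Σ EᵢPᵢ = 31.352 meV.
S/k_B = ln Z + ⟨E⟩/kT = ln(9.5277) + 31.352/58.768 = 2.2542 + 0.53349 = 2.79.

2.79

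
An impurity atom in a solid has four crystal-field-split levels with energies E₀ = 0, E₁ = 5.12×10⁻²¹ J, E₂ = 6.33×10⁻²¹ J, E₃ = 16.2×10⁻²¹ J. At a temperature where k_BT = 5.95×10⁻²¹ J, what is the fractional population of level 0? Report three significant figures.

Eᵢ/kT = 0, 0.86050, 1.0639, 2.7227.
Z = Σ e^(−Eᵢ/kT) = e^(−0) + e^(−0.86050) + e^(−1.0639) + e^(−2.7227) = 1.0000 + 0.42295 + 0.34511 + 0.065697 = 1.8338.
P₀ = e^(−E₀/kT) / Z = 1.0000/1.8338 = 0.545.

0.545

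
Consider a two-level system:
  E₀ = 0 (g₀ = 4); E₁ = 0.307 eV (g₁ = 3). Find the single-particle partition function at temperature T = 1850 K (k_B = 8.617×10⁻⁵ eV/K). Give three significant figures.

Z = 4.44

k_BT = 8.617×10⁻⁵ × 1850 K = 0.15941 eV.
Eᵢ/kT = 0, 1.9259.
Z = Σ gᵢe^(−Eᵢ/kT) = 4·e^(−0) + 3·e^(−1.9259) = 4.0000 + 0.43723 = 4.4372.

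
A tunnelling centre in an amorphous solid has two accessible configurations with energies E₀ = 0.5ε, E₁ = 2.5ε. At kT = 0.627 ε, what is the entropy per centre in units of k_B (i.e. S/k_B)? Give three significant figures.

0.167

Eᵢ/kT = 0.79745, 3.9872.
Z = Σ e^(−Eᵢ/kT) = e^(−0.79745) + e^(−3.9872) = 0.45048 + 0.018552 = 0.46903.
⟨E⟩ = Σ EᵢPᵢ = 0.57911 ε.
S/k_B = ln Z + ⟨E⟩/kT = ln(0.46903) + 0.57911/0.627 = -0.75709 + 0.92362 = 0.167.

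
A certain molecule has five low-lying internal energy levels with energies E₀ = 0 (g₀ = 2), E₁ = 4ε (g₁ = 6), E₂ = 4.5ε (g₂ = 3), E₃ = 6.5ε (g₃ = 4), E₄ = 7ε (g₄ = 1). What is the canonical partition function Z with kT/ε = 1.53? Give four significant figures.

Z = 2.665

Eᵢ/kT = 0, 2.61438, 2.94118, 4.24837, 4.57516.
Z = Σ gᵢe^(−Eᵢ/kT) = 2·e^(−0) + 6·e^(−2.61438) + 3·e^(−2.94118) + 4·e^(−4.24837) + 1·e^(−4.57516) = 2.00000 + 0.439279 + 0.158410 + 0.0571500 + 0.0103047 = 2.66514.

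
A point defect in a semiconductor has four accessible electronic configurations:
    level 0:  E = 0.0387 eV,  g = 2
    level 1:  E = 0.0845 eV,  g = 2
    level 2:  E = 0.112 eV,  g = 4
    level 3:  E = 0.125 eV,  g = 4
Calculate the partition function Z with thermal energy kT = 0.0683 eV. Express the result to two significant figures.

Eᵢ/kT = 0.5666, 1.237, 1.640, 1.830.
Z = Σ gᵢe^(−Eᵢ/kT) = 2·e^(−0.5666) + 2·e^(−1.237) + 4·e^(−1.640) + 4·e^(−1.830) = 1.135 + 0.5805 + 0.7759 + 0.6417 = 3.133.

Z = 3.1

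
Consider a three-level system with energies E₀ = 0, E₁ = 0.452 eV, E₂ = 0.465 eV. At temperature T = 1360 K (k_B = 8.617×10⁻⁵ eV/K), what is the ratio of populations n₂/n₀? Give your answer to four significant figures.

0.01891

k_BT = 8.617×10⁻⁵ × 1360 K = 0.117191 eV.
n₂/n₀ = exp[−(E₂−E₀)/kT] = exp(−(0.465 eV)/(0.117191 eV)) = exp(-3.96788) = 0.01891.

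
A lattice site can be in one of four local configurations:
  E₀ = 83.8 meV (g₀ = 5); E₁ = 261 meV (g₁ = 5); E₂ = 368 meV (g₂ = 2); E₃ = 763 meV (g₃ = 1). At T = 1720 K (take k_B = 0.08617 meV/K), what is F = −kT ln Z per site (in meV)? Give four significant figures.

-200.7 meV

k_BT = 0.08617 × 1720 K = 148.212 meV.
Eᵢ/kT = 0.565406, 1.76099, 2.48293, 5.14803.
Z = Σ gᵢe^(−Eᵢ/kT) = 5·e^(−0.565406) + 5·e^(−1.76099) + 2·e^(−2.48293) + 1·e^(−5.14803) = 2.84065 + 0.859373 + 0.166996 + 0.00581084 = 3.87283.
F = −kT ln Z = −148.212 × ln(3.87283) = −148.212 × 1.35399 = -200.7 meV.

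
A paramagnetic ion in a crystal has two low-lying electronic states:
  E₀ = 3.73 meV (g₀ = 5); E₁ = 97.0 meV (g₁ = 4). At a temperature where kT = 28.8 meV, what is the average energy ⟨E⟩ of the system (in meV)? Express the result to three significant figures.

Eᵢ/kT = 0.12951, 3.3681.
Z = Σ gᵢe^(−Eᵢ/kT) = 5·e^(−0.12951) + 4·e^(−3.3681) = 4.3926 + 0.13782 = 4.5304.
⟨E⟩ = Σ Eᵢ gᵢe^(−Eᵢ/kT) / Z = (3.73·4.3926 + 97.0·0.13782) / 4.5304 = 6.57 meV.

6.57 meV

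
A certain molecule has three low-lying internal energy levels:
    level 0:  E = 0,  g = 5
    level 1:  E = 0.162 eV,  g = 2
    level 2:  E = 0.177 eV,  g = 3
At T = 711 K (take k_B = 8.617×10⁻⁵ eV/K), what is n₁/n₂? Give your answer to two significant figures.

k_BT = 8.617×10⁻⁵ × 711 K = 0.06127 eV.
n₁/n₂ = (g₁/g₂) exp[−(E₁−E₂)/kT] = (2/3) × exp(−(-0.015 eV)/(0.06127 eV)) = (2/3) × exp(0.2448) = 0.85.

0.85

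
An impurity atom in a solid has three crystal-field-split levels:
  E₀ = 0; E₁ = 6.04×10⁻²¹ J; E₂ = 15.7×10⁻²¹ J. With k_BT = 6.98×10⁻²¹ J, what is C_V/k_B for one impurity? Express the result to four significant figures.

0.4008

Eᵢ/kT = 0, 0.865330, 2.24928.
Z = Σ e^(−Eᵢ/kT) = e^(−0) + e^(−0.865330) + e^(−2.24928) = 1.00000 + 0.420913 + 0.105475 = 1.52639.
⟨E⟩ = 2.75046, ⟨E²⟩ = 27.0928.
C_V/k_B = (⟨E²⟩ − ⟨E⟩²)/(kT)² = (27.0928 − 7.56503)/48.7204 = 0.4008.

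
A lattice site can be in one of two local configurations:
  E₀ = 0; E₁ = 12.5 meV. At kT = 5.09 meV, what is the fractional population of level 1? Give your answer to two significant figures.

0.079

Eᵢ/kT = 0, 2.456.
Z = Σ e^(−Eᵢ/kT) = e^(−0) + e^(−2.456) = 1.000 + 0.08578 = 1.086.
P₁ = e^(−E₁/kT) / Z = 0.08578/1.086 = 0.079.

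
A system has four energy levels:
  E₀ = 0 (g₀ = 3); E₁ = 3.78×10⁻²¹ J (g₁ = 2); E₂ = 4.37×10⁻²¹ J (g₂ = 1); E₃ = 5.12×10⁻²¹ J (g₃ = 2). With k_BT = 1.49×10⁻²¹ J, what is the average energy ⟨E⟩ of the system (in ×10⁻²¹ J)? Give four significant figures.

0.3542 ×10⁻²¹ J

Eᵢ/kT = 0, 2.53691, 2.93289, 3.43624.
Z = Σ gᵢe^(−Eᵢ/kT) = 3·e^(−0) + 2·e^(−2.53691) + 1·e^(−2.93289) + 2·e^(−3.43624) = 3.00000 + 0.158221 + 0.0532429 + 0.0643710 = 3.27583.
⟨E⟩ = Σ Eᵢ gᵢe^(−Eᵢ/kT) / Z = (0·3.00000 + 3.78·0.158221 + 4.37·0.0532429 + 5.12·0.0643710) / 3.27583 = 0.3542 ×10⁻²¹ J.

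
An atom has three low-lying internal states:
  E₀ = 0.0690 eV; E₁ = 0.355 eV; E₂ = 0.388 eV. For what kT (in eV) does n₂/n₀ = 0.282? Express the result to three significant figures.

0.252 eV

n₂/n₀ = exp[−(E₂−E₀)/kT] = 0.282.
⇒ (E₂−E₀)/kT = ln(1/0.282) = ln(3.5461) = 1.2658.
kT = 0.3190 eV / 1.2658 = 0.252 eV.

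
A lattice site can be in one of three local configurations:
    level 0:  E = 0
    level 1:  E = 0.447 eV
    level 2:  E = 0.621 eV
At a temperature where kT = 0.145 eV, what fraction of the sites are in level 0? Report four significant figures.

0.9437

Eᵢ/kT = 0, 3.08276, 4.28276.
Z = Σ e^(−Eᵢ/kT) = e^(−0) + e^(−3.08276) + e^(−4.28276) = 1.00000 + 0.0458326 + 0.0138045 = 1.05964.
P₀ = e^(−E₀/kT) / Z = 1.00000/1.05964 = 0.9437.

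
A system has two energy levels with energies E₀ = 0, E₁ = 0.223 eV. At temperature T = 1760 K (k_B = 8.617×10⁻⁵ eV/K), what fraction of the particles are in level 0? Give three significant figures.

k_BT = 8.617×10⁻⁵ × 1760 K = 0.15166 eV.
Eᵢ/kT = 0, 1.4704.
Z = Σ e^(−Eᵢ/kT) = e^(−0) + e^(−1.4704) = 1.0000 + 0.22983 = 1.2298.
P₀ = e^(−E₀/kT) / Z = 1.0000/1.2298 = 0.813.

0.813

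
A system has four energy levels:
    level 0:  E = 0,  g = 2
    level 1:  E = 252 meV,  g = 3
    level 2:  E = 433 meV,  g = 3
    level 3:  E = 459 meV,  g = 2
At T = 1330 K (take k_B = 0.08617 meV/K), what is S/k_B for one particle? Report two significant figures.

1.4

k_BT = 0.08617 × 1330 K = 114.6 meV.
Eᵢ/kT = 0, 2.199, 3.778, 4.005.
Z = Σ gᵢe^(−Eᵢ/kT) = 2·e^(−0) + 3·e^(−2.199) + 3·e^(−3.778) + 2·e^(−4.005) = 2.000 + 0.3327 + 0.06861 + 0.03645 = 2.438.
⟨E⟩ = Σ EᵢPᵢ = 53.44 meV.
S/k_B = ln Z + ⟨E⟩/kT = ln(2.438) + 53.44/114.6 = 0.8912 + 0.4663 = 1.4.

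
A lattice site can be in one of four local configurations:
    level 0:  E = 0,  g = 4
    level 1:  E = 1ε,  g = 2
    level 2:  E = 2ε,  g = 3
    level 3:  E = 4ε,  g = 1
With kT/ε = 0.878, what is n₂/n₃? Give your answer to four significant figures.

29.27

n₂/n₃ = (g₂/g₃) exp[−(E₂−E₃)/kT] = (3/1) × exp(−(-2ε)/(0.878ε)) = (3/1) × exp(2.27790) = 29.27.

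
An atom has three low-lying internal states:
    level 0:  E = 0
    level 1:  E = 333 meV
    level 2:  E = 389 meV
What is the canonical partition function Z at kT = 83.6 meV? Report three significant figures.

Z = 1.03

Eᵢ/kT = 0, 3.9833, 4.6531.
Z = Σ e^(−Eᵢ/kT) = e^(−0) + e^(−3.9833) + e^(−4.6531) = 1.0000 + 0.018624 + 0.0095320 = 1.0282.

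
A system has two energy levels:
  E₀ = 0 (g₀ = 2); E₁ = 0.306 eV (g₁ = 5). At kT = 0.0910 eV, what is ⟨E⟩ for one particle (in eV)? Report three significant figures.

0.0244 eV

Eᵢ/kT = 0, 3.3626.
Z = Σ gᵢe^(−Eᵢ/kT) = 2·e^(−0) + 5·e^(−3.3626) = 2.0000 + 0.17323 = 2.1732.
⟨E⟩ = Σ Eᵢ gᵢe^(−Eᵢ/kT) / Z = (0·2.0000 + 0.306·0.17323) / 2.1732 = 0.0244 eV.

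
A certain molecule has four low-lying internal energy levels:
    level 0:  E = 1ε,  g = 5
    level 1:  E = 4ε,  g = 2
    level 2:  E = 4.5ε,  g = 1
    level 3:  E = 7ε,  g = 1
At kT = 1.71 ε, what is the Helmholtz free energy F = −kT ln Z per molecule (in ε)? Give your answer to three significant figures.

-1.92 ε

Eᵢ/kT = 0.58480, 2.3392, 2.6316, 4.0936.
Z = Σ gᵢe^(−Eᵢ/kT) = 5·e^(−0.58480) + 2·e^(−2.3392) + 1·e^(−2.6316) + 1·e^(−4.0936) = 2.7861 + 0.19281 + 0.071963 + 0.016679 = 3.0676.
F = −kT ln Z = −1.71 × ln(3.0676) = −1.71 × 1.1209 = -1.92 ε.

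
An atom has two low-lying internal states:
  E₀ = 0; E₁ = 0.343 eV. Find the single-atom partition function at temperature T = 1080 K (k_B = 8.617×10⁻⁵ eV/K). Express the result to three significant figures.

Z = 1.03

k_BT = 8.617×10⁻⁵ × 1080 K = 0.093064 eV.
Eᵢ/kT = 0, 3.6856.
Z = Σ e^(−Eᵢ/kT) = e^(−0) + e^(−3.6856) = 1.0000 + 0.025082 = 1.0251.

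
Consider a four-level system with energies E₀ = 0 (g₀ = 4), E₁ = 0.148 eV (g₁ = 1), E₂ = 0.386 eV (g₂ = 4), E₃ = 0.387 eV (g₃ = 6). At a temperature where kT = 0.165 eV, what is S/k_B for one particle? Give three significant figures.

2.17

Eᵢ/kT = 0, 0.89697, 2.3394, 2.3455.
Z = Σ gᵢe^(−Eᵢ/kT) = 4·e^(−0) + 1·e^(−0.89697) + 4·e^(−2.3394) + 6·e^(−2.3455) = 4.0000 + 0.40780 + 0.38554 + 0.57480 = 5.3681.
⟨E⟩ = Σ EᵢPᵢ = 0.080405 eV.
S/k_B = ln Z + ⟨E⟩/kT = ln(5.3681) + 0.080405/0.165 = 1.6805 + 0.48730 = 2.17.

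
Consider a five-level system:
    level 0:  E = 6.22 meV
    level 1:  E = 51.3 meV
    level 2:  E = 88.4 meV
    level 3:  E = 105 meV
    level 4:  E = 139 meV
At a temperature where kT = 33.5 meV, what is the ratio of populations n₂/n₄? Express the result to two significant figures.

4.5

n₂/n₄ = exp[−(E₂−E₄)/kT] = exp(−(-50.6 meV)/(33.5 meV)) = exp(1.510) = 4.5.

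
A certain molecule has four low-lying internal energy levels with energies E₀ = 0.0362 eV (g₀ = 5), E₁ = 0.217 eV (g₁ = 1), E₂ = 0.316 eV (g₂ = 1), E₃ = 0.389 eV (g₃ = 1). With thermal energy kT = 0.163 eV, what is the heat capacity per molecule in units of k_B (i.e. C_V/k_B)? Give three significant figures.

Eᵢ/kT = 0.22209, 1.3313, 1.9387, 2.3865.
Z = Σ gᵢe^(−Eᵢ/kT) = 5·e^(−0.22209) + 1·e^(−1.3313) + 1·e^(−1.9387) + 1·e^(−2.3865) = 4.0042 + 0.26413 + 0.14389 + 0.091951 = 4.5042.
⟨E⟩ = 0.062943 eV, ⟨E²⟩ = 0.010205 eV².
C_V/k_B = (⟨E²⟩ − ⟨E⟩²)/(kT)² = (0.010205 − 0.0039618)/0.026569 = 0.235.

0.235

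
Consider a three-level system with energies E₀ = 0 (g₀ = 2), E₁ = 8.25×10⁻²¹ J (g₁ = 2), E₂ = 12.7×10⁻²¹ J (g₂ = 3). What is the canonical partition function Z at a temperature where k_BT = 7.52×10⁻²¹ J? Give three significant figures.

Z = 3.22

Eᵢ/kT = 0, 1.0971, 1.6888.
Z = Σ gᵢe^(−Eᵢ/kT) = 2·e^(−0) + 2·e^(−1.0971) + 3·e^(−1.6888) = 2.0000 + 0.66768 + 0.55422 = 3.2219.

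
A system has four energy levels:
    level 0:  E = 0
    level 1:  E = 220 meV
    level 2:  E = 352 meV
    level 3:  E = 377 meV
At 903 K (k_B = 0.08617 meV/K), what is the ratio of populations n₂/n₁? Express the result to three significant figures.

k_BT = 0.08617 × 903 K = 77.812 meV.
n₂/n₁ = exp[−(E₂−E₁)/kT] = exp(−(132 meV)/(77.812 meV)) = exp(-1.6964) = 0.183.

0.183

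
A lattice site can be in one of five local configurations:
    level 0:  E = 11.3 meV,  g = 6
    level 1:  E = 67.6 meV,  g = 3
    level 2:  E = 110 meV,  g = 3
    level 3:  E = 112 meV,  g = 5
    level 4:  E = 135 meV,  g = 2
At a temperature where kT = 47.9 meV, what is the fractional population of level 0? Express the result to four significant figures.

0.7435

Eᵢ/kT = 0.235908, 1.41127, 2.29645, 2.33820, 2.81837.
Z = Σ gᵢe^(−Eᵢ/kT) = 6·e^(−0.235908) + 3·e^(−1.41127) + 3·e^(−2.29645) + 5·e^(−2.33820) + 2·e^(−2.81837) = 4.73912 + 0.731500 + 0.301846 + 0.482506 + 0.119406 = 6.37438.
P₀ = g₀ e^(−E₀/kT) / Z = 4.73912/6.37438 = 0.7435.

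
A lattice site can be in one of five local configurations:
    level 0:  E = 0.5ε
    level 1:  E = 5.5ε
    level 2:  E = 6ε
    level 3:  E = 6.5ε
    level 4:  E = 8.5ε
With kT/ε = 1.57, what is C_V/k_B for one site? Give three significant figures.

Eᵢ/kT = 0.31847, 3.5032, 3.8217, 4.1401, 5.4140.
Z = Σ e^(−Eᵢ/kT) = e^(−0.31847) + e^(−3.5032) + e^(−3.8217) + e^(−4.1401) + e^(−5.4140) = 0.72726 + 0.030101 + 0.021891 + 0.015921 + 0.0044538 = 0.79963.
⟨E⟩ = 1.0028 ε, ⟨E²⟩ = 3.5953 ε².
C_V/k_B = (⟨E²⟩ − ⟨E⟩²)/(kT)² = (3.5953 − 1.0056)/2.4649 = 1.05.

1.05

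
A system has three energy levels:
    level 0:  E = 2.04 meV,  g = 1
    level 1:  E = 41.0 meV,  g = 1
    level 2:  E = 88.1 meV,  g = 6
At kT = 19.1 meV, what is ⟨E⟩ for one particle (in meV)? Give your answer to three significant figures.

Eᵢ/kT = 0.10681, 2.1466, 4.6126.
Z = Σ gᵢe^(−Eᵢ/kT) = 1·e^(−0.10681) + 1·e^(−2.1466) + 6·e^(−4.6126) = 0.89870 + 0.11688 + 0.059556 = 1.0751.
⟨E⟩ = Σ Eᵢ gᵢe^(−Eᵢ/kT) / Z = (2.04·0.89870 + 41.0·0.11688 + 88.1·0.059556) / 1.0751 = 11.0 meV.

11.0 meV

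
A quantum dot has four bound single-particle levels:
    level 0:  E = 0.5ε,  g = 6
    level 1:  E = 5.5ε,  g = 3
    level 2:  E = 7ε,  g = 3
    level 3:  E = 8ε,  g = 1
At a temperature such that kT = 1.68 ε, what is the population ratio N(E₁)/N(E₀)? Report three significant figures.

n₁/n₀ = (g₁/g₀) exp[−(E₁−E₀)/kT] = (3/6) × exp(−(5.0ε)/(1.68ε)) = (3/6) × exp(-2.9762) = 0.0255.

0.0255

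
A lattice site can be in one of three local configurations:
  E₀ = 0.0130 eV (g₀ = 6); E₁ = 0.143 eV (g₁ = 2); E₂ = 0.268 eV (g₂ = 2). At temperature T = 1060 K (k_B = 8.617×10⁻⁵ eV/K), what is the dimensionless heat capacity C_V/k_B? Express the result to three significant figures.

0.268

k_BT = 8.617×10⁻⁵ × 1060 K = 0.091340 eV.
Eᵢ/kT = 0.14233, 1.5656, 2.9341.
Z = Σ gᵢe^(−Eᵢ/kT) = 6·e^(−0.14233) + 2·e^(−1.5656) + 2·e^(−2.9341) = 5.2040 + 0.41793 + 0.10636 = 5.7283.
⟨E⟩ = 0.027219 eV, ⟨E²⟩ = 0.0029791 eV².
C_V/k_B = (⟨E²⟩ − ⟨E⟩²)/(kT)² = (0.0029791 − 0.00074087)/0.0083430 = 0.268.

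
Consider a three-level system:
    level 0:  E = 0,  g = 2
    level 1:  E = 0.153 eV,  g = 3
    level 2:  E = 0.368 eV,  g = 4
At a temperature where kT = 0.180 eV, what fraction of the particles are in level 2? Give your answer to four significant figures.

Eᵢ/kT = 0, 0.850000, 2.04444.
Z = Σ gᵢe^(−Eᵢ/kT) = 2·e^(−0) + 3·e^(−0.850000) + 4·e^(−2.04444) = 2.00000 + 1.28224 + 0.517811 = 3.80005.
P₂ = g₂ e^(−E₂/kT) / Z = 0.517811/3.80005 = 0.1363.

0.1363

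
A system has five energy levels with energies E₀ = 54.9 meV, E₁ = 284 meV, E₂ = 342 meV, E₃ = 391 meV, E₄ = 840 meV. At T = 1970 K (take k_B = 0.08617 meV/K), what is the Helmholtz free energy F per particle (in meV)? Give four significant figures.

k_BT = 0.08617 × 1970 K = 169.755 meV.
Eᵢ/kT = 0.323407, 1.67300, 2.01467, 2.30332, 4.94831.
Z = Σ e^(−Eᵢ/kT) = e^(−0.323407) + e^(−1.67300) + e^(−2.01467) + e^(−2.30332) + e^(−4.94831) = 0.723679 + 0.187683 + 0.133364 + 0.0999265 + 0.00709539 = 1.15175.
F = −kT ln Z = −169.755 × ln(1.15175) = −169.755 × 0.141283 = -23.98 meV.

-23.98 meV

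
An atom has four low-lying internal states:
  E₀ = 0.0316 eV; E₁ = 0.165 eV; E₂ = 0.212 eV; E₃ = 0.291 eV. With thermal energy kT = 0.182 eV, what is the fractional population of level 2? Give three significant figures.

Eᵢ/kT = 0.17363, 0.90659, 1.1648, 1.5989.
Z = Σ e^(−Eᵢ/kT) = e^(−0.17363) + e^(−0.90659) + e^(−1.1648) + e^(−1.5989) = 0.84061 + 0.40390 + 0.31199 + 0.20212 = 1.7586.
P₂ = e^(−E₂/kT) / Z = 0.31199/1.7586 = 0.177.

0.177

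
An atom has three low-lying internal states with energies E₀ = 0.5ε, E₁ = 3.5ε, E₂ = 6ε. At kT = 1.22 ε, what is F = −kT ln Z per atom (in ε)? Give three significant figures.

Eᵢ/kT = 0.40984, 2.8689, 4.9180.
Z = Σ e^(−Eᵢ/kT) = e^(−0.40984) + e^(−2.8689) + e^(−4.9180) = 0.66376 + 0.056761 + 0.0073137 = 0.72783.
F = −kT ln Z = −1.22 × ln(0.72783) = −1.22 × -0.31769 = 0.388 ε.

0.388 ε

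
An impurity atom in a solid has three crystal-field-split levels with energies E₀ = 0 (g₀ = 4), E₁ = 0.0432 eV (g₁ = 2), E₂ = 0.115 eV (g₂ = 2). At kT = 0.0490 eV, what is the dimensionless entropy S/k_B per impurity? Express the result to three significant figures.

Eᵢ/kT = 0, 0.88163, 2.3469.
Z = Σ gᵢe^(−Eᵢ/kT) = 4·e^(−0) + 2·e^(−0.88163) + 2·e^(−2.3469) = 4.0000 + 0.82821 + 0.19133 = 5.0195.
⟨E⟩ = Σ EᵢPᵢ = 0.011511 eV.
S/k_B = ln Z + ⟨E⟩/kT = ln(5.0195) + 0.011511/0.0490 = 1.6133 + 0.23492 = 1.85.

1.85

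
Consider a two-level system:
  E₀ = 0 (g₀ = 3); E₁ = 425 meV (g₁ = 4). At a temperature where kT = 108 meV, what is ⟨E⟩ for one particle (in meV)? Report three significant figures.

10.8 meV

Eᵢ/kT = 0, 3.9352.
Z = Σ gᵢe^(−Eᵢ/kT) = 3·e^(−0) + 4·e^(−3.9352) = 3.0000 + 0.078167 = 3.0782.
⟨E⟩ = Σ Eᵢ gᵢe^(−Eᵢ/kT) / Z = (0·3.0000 + 425·0.078167) / 3.0782 = 10.8 meV.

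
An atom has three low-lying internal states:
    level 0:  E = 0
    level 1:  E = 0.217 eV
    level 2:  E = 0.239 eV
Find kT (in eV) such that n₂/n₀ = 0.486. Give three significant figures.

n₂/n₀ = exp[−(E₂−E₀)/kT] = 0.486.
⇒ (E₂−E₀)/kT = ln(1/0.486) = ln(2.0576) = 0.72154.
kT = 0.239 eV / 0.72154 = 0.331 eV.

0.331 eV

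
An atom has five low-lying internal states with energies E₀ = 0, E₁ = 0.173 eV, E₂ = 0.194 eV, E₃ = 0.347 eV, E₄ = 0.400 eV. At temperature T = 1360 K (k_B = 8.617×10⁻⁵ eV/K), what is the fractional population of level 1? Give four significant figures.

k_BT = 8.617×10⁻⁵ × 1360 K = 0.117191 eV.
Eᵢ/kT = 0, 1.47622, 1.65542, 2.96098, 3.41323.
Z = Σ e^(−Eᵢ/kT) = e^(−0) + e^(−1.47622) + e^(−1.65542) + e^(−2.96098) + e^(−3.41323) = 1.00000 + 0.228500 + 0.191012 + 0.0517682 + 0.0329346 = 1.50421.
P₁ = e^(−E₁/kT) / Z = 0.228500/1.50421 = 0.1519.

0.1519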